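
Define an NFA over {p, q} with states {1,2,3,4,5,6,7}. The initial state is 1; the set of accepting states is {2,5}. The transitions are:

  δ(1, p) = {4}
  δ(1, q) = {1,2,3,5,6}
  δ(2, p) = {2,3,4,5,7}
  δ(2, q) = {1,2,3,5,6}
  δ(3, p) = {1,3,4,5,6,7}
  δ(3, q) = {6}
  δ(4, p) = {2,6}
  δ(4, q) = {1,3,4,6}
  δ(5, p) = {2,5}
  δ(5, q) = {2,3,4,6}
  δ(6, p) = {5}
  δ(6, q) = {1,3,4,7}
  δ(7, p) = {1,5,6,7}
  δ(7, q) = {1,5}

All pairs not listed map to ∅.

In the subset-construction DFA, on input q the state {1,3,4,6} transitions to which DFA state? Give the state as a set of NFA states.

{1,2,3,4,5,6,7}

δ(1,q) = {1,2,3,5,6}; δ(3,q) = {6}; δ(4,q) = {1,3,4,6}; δ(6,q) = {1,3,4,7}.
Union: {1,2,3,4,5,6,7}.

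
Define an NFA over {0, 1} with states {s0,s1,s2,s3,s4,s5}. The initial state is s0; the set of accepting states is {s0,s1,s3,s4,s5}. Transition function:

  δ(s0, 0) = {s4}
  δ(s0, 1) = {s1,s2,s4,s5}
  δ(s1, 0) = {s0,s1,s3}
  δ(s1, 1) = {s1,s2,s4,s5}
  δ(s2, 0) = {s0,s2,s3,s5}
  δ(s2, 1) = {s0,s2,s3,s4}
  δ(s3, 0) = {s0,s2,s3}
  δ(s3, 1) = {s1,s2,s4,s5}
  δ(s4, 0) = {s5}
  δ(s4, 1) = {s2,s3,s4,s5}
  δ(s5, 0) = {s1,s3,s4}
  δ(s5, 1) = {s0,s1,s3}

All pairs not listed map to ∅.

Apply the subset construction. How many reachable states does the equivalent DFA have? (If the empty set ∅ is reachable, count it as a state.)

11

Start state of the DFA: {s0}.
{s0} --0--> {s4}  [new]
{s0} --1--> {s1,s2,s4,s5}  [new]
{s4} --0--> {s5}  [new]
{s4} --1--> {s2,s3,s4,s5}  [new]
{s1,s2,s4,s5} --0--> {s0,s1,s2,s3,s4,s5}  [new]
{s1,s2,s4,s5} --1--> {s0,s1,s2,s3,s4,s5}  [seen]
{s5} --0--> {s1,s3,s4}  [new]
{s5} --1--> {s0,s1,s3}  [new]
{s2,s3,s4,s5} --0--> {s0,s1,s2,s3,s4,s5}  [seen]
{s2,s3,s4,s5} --1--> {s0,s1,s2,s3,s4,s5}  [seen]
{s0,s1,s2,s3,s4,s5} --0--> {s0,s1,s2,s3,s4,s5}  [seen]
{s0,s1,s2,s3,s4,s5} --1--> {s0,s1,s2,s3,s4,s5}  [seen]
{s1,s3,s4} --0--> {s0,s1,s2,s3,s5}  [new]
{s1,s3,s4} --1--> {s1,s2,s3,s4,s5}  [new]
{s0,s1,s3} --0--> {s0,s1,s2,s3,s4}  [new]
{s0,s1,s3} --1--> {s1,s2,s4,s5}  [seen]
{s0,s1,s2,s3,s5} --0--> {s0,s1,s2,s3,s4,s5}  [seen]
{s0,s1,s2,s3,s5} --1--> {s0,s1,s2,s3,s4,s5}  [seen]
{s1,s2,s3,s4,s5} --0--> {s0,s1,s2,s3,s4,s5}  [seen]
{s1,s2,s3,s4,s5} --1--> {s0,s1,s2,s3,s4,s5}  [seen]
{s0,s1,s2,s3,s4} --0--> {s0,s1,s2,s3,s4,s5}  [seen]
{s0,s1,s2,s3,s4} --1--> {s0,s1,s2,s3,s4,s5}  [seen]
Reachable DFA states: {s0}, {s4}, {s1,s2,s4,s5}, {s5}, {s2,s3,s4,s5}, {s0,s1,s2,s3,s4,s5}, {s1,s3,s4}, {s0,s1,s3}, {s0,s1,s2,s3,s5}, {s1,s2,s3,s4,s5}, {s0,s1,s2,s3,s4}.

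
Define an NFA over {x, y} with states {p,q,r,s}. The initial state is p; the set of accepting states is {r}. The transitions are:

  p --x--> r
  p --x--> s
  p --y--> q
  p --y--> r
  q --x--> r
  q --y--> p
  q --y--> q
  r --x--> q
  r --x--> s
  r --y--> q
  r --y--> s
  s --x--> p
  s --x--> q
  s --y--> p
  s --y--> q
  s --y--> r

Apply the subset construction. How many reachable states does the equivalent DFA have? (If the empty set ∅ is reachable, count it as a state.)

7

Start state of the DFA: {p}.
{p} --x--> {r,s}  [new]
{p} --y--> {q,r}  [new]
{r,s} --x--> {p,q,s}  [new]
{r,s} --y--> {p,q,r,s}  [new]
{q,r} --x--> {q,r,s}  [new]
{q,r} --y--> {p,q,s}  [seen]
{p,q,s} --x--> {p,q,r,s}  [seen]
{p,q,s} --y--> {p,q,r}  [new]
{p,q,r,s} --x--> {p,q,r,s}  [seen]
{p,q,r,s} --y--> {p,q,r,s}  [seen]
{q,r,s} --x--> {p,q,r,s}  [seen]
{q,r,s} --y--> {p,q,r,s}  [seen]
{p,q,r} --x--> {q,r,s}  [seen]
{p,q,r} --y--> {p,q,r,s}  [seen]
Reachable DFA states: {p}, {r,s}, {q,r}, {p,q,s}, {p,q,r,s}, {q,r,s}, {p,q,r}.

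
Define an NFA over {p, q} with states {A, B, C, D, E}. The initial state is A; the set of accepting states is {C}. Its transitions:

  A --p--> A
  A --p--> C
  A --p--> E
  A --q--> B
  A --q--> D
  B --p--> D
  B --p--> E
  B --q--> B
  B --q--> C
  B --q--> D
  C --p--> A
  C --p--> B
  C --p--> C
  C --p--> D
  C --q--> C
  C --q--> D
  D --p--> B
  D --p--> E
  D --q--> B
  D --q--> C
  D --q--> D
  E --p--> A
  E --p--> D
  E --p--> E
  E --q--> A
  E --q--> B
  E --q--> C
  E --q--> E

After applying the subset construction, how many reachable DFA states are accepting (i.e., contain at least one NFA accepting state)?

3

Start state of the DFA: {A}.
{A} --p--> {A, C, E}  [new]
{A} --q--> {B, D}  [new]
{A, C, E} --p--> {A, B, C, D, E}  [new]
{A, C, E} --q--> {A, B, C, D, E}  [seen]
{B, D} --p--> {B, D, E}  [new]
{B, D} --q--> {B, C, D}  [new]
{A, B, C, D, E} --p--> {A, B, C, D, E}  [seen]
{A, B, C, D, E} --q--> {A, B, C, D, E}  [seen]
{B, D, E} --p--> {A, B, D, E}  [new]
{B, D, E} --q--> {A, B, C, D, E}  [seen]
{B, C, D} --p--> {A, B, C, D, E}  [seen]
{B, C, D} --q--> {B, C, D}  [seen]
{A, B, D, E} --p--> {A, B, C, D, E}  [seen]
{A, B, D, E} --q--> {A, B, C, D, E}  [seen]
Reachable DFA states: {A}, {A, C, E}, {B, D}, {A, B, C, D, E}, {B, D, E}, {B, C, D}, {A, B, D, E}.
Accepting DFA states (contain an NFA accepting state): {A, C, E}, {A, B, C, D, E}, {B, C, D}.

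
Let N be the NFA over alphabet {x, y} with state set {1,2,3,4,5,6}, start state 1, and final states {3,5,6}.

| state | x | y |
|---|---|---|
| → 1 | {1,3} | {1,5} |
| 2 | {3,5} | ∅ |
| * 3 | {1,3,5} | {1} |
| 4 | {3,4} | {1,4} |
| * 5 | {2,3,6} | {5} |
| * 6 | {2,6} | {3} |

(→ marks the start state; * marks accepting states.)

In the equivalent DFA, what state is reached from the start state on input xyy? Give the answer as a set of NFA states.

Start: {1}.
δ(1,x) = {1,3}.
Union: {1,3}.
After x: {1,3}.
δ(1,y) = {1,5}; δ(3,y) = {1}.
Union: {1,5}.
After y: {1,5}.
δ(1,y) = {1,5}; δ(5,y) = {5}.
Union: {1,5}.
After y: {1,5}.

{1,5}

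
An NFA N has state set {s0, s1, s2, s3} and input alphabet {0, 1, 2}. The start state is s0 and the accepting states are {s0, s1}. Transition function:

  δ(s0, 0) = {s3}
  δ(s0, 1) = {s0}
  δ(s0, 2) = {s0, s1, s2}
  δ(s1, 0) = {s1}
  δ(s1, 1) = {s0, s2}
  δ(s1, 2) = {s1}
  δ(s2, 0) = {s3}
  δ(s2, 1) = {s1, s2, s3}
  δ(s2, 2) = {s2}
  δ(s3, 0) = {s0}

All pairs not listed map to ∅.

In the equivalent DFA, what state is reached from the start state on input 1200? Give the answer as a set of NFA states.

Start: {s0}.
δ(s0,1) = {s0}.
Union: {s0}.
After 1: {s0}.
δ(s0,2) = {s0, s1, s2}.
Union: {s0, s1, s2}.
After 2: {s0, s1, s2}.
δ(s0,0) = {s3}; δ(s1,0) = {s1}; δ(s2,0) = {s3}.
Union: {s1, s3}.
After 0: {s1, s3}.
δ(s1,0) = {s1}; δ(s3,0) = {s0}.
Union: {s0, s1}.
After 0: {s0, s1}.

{s0, s1}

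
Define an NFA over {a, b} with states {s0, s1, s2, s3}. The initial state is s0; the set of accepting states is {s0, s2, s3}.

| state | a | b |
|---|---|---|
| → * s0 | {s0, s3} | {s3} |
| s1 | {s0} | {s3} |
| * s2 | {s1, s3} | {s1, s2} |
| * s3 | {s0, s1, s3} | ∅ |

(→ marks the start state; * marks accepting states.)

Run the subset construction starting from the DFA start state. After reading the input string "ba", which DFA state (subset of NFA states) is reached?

Start: {s0}.
δ(s0,b) = {s3}.
Union: {s3}.
After b: {s3}.
δ(s3,a) = {s0, s1, s3}.
Union: {s0, s1, s3}.
After a: {s0, s1, s3}.

{s0, s1, s3}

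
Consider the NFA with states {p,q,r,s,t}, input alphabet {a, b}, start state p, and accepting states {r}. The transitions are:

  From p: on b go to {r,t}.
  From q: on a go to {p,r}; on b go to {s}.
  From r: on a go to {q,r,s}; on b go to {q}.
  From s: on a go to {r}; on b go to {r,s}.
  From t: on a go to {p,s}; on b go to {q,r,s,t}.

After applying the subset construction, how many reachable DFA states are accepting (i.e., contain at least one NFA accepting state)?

3

Start state of the DFA: {p}.
{p} --a--> ∅  [new]
{p} --b--> {r,t}  [new]
∅ --a--> ∅  [seen]
∅ --b--> ∅  [seen]
{r,t} --a--> {p,q,r,s}  [new]
{r,t} --b--> {q,r,s,t}  [new]
{p,q,r,s} --a--> {p,q,r,s}  [seen]
{p,q,r,s} --b--> {q,r,s,t}  [seen]
{q,r,s,t} --a--> {p,q,r,s}  [seen]
{q,r,s,t} --b--> {q,r,s,t}  [seen]
Reachable DFA states: {p}, ∅, {r,t}, {p,q,r,s}, {q,r,s,t}.
Accepting DFA states (contain an NFA accepting state): {r,t}, {p,q,r,s}, {q,r,s,t}.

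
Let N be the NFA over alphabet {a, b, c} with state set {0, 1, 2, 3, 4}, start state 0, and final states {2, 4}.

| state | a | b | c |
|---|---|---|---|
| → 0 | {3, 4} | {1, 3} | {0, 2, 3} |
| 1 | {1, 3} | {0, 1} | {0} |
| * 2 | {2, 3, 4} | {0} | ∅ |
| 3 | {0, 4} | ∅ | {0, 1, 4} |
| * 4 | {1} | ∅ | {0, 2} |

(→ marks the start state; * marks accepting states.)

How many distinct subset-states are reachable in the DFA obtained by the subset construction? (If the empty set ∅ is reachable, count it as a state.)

Start state of the DFA: {0}.
{0} --a--> {3, 4}  [new]
{0} --b--> {1, 3}  [new]
{0} --c--> {0, 2, 3}  [new]
{3, 4} --a--> {0, 1, 4}  [new]
{3, 4} --b--> ∅  [new]
{3, 4} --c--> {0, 1, 2, 4}  [new]
{1, 3} --a--> {0, 1, 3, 4}  [new]
{1, 3} --b--> {0, 1}  [new]
{1, 3} --c--> {0, 1, 4}  [seen]
{0, 2, 3} --a--> {0, 2, 3, 4}  [new]
{0, 2, 3} --b--> {0, 1, 3}  [new]
{0, 2, 3} --c--> {0, 1, 2, 3, 4}  [new]
{0, 1, 4} --a--> {1, 3, 4}  [new]
{0, 1, 4} --b--> {0, 1, 3}  [seen]
{0, 1, 4} --c--> {0, 2, 3}  [seen]
∅ --a--> ∅  [seen]
∅ --b--> ∅  [seen]
∅ --c--> ∅  [seen]
{0, 1, 2, 4} --a--> {1, 2, 3, 4}  [new]
{0, 1, 2, 4} --b--> {0, 1, 3}  [seen]
{0, 1, 2, 4} --c--> {0, 2, 3}  [seen]
{0, 1, 3, 4} --a--> {0, 1, 3, 4}  [seen]
{0, 1, 3, 4} --b--> {0, 1, 3}  [seen]
{0, 1, 3, 4} --c--> {0, 1, 2, 3, 4}  [seen]
{0, 1} --a--> {1, 3, 4}  [seen]
{0, 1} --b--> {0, 1, 3}  [seen]
{0, 1} --c--> {0, 2, 3}  [seen]
{0, 2, 3, 4} --a--> {0, 1, 2, 3, 4}  [seen]
{0, 2, 3, 4} --b--> {0, 1, 3}  [seen]
{0, 2, 3, 4} --c--> {0, 1, 2, 3, 4}  [seen]
{0, 1, 3} --a--> {0, 1, 3, 4}  [seen]
{0, 1, 3} --b--> {0, 1, 3}  [seen]
{0, 1, 3} --c--> {0, 1, 2, 3, 4}  [seen]
{0, 1, 2, 3, 4} --a--> {0, 1, 2, 3, 4}  [seen]
{0, 1, 2, 3, 4} --b--> {0, 1, 3}  [seen]
{0, 1, 2, 3, 4} --c--> {0, 1, 2, 3, 4}  [seen]
{1, 3, 4} --a--> {0, 1, 3, 4}  [seen]
{1, 3, 4} --b--> {0, 1}  [seen]
{1, 3, 4} --c--> {0, 1, 2, 4}  [seen]
{1, 2, 3, 4} --a--> {0, 1, 2, 3, 4}  [seen]
{1, 2, 3, 4} --b--> {0, 1}  [seen]
{1, 2, 3, 4} --c--> {0, 1, 2, 4}  [seen]
Reachable DFA states: {0}, {3, 4}, {1, 3}, {0, 2, 3}, {0, 1, 4}, ∅, {0, 1, 2, 4}, {0, 1, 3, 4}, {0, 1}, {0, 2, 3, 4}, {0, 1, 3}, {0, 1, 2, 3, 4}, {1, 3, 4}, {1, 2, 3, 4}.

14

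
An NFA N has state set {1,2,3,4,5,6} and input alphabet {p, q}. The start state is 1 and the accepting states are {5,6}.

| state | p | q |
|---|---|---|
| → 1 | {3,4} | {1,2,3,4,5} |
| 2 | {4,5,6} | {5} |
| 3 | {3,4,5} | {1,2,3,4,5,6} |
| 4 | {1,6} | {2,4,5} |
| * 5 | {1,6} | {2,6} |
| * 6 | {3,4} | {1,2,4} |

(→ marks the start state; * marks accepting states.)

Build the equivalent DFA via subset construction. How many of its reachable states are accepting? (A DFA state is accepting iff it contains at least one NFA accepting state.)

Start state of the DFA: {1}.
{1} --p--> {3,4}  [new]
{1} --q--> {1,2,3,4,5}  [new]
{3,4} --p--> {1,3,4,5,6}  [new]
{3,4} --q--> {1,2,3,4,5,6}  [new]
{1,2,3,4,5} --p--> {1,3,4,5,6}  [seen]
{1,2,3,4,5} --q--> {1,2,3,4,5,6}  [seen]
{1,3,4,5,6} --p--> {1,3,4,5,6}  [seen]
{1,3,4,5,6} --q--> {1,2,3,4,5,6}  [seen]
{1,2,3,4,5,6} --p--> {1,3,4,5,6}  [seen]
{1,2,3,4,5,6} --q--> {1,2,3,4,5,6}  [seen]
Reachable DFA states: {1}, {3,4}, {1,2,3,4,5}, {1,3,4,5,6}, {1,2,3,4,5,6}.
Accepting DFA states (contain an NFA accepting state): {1,2,3,4,5}, {1,3,4,5,6}, {1,2,3,4,5,6}.

3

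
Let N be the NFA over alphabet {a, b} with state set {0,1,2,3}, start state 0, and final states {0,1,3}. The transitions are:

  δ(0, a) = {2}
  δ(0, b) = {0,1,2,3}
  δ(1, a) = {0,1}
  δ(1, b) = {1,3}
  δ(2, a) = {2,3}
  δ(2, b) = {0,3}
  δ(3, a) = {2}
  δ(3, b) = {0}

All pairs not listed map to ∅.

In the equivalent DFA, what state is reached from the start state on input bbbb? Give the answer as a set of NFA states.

Start: {0}.
δ(0,b) = {0,1,2,3}.
Union: {0,1,2,3}.
After b: {0,1,2,3}.
δ(0,b) = {0,1,2,3}; δ(1,b) = {1,3}; δ(2,b) = {0,3}; δ(3,b) = {0}.
Union: {0,1,2,3}.
After b: {0,1,2,3}.
δ(0,b) = {0,1,2,3}; δ(1,b) = {1,3}; δ(2,b) = {0,3}; δ(3,b) = {0}.
Union: {0,1,2,3}.
After b: {0,1,2,3}.
δ(0,b) = {0,1,2,3}; δ(1,b) = {1,3}; δ(2,b) = {0,3}; δ(3,b) = {0}.
Union: {0,1,2,3}.
After b: {0,1,2,3}.

{0,1,2,3}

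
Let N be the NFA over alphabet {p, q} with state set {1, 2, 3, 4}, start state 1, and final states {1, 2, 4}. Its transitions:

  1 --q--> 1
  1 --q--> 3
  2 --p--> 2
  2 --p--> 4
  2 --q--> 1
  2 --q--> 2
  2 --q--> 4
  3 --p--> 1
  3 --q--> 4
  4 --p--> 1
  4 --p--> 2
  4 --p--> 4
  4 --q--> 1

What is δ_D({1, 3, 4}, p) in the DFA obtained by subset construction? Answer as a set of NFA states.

{1, 2, 4}

δ(1,p) = ∅; δ(3,p) = {1}; δ(4,p) = {1, 2, 4}.
Union: {1, 2, 4}.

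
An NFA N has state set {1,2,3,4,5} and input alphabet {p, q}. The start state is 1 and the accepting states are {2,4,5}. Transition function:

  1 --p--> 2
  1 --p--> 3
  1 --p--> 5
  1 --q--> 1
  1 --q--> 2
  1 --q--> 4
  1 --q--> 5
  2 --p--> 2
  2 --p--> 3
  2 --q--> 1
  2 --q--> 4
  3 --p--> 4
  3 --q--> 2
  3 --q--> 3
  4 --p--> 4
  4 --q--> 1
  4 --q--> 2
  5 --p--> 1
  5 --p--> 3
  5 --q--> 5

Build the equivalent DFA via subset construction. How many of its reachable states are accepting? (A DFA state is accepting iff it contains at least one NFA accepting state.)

Start state of the DFA: {1}.
{1} --p--> {2,3,5}  [new]
{1} --q--> {1,2,4,5}  [new]
{2,3,5} --p--> {1,2,3,4}  [new]
{2,3,5} --q--> {1,2,3,4,5}  [new]
{1,2,4,5} --p--> {1,2,3,4,5}  [seen]
{1,2,4,5} --q--> {1,2,4,5}  [seen]
{1,2,3,4} --p--> {2,3,4,5}  [new]
{1,2,3,4} --q--> {1,2,3,4,5}  [seen]
{1,2,3,4,5} --p--> {1,2,3,4,5}  [seen]
{1,2,3,4,5} --q--> {1,2,3,4,5}  [seen]
{2,3,4,5} --p--> {1,2,3,4}  [seen]
{2,3,4,5} --q--> {1,2,3,4,5}  [seen]
Reachable DFA states: {1}, {2,3,5}, {1,2,4,5}, {1,2,3,4}, {1,2,3,4,5}, {2,3,4,5}.
Accepting DFA states (contain an NFA accepting state): {2,3,5}, {1,2,4,5}, {1,2,3,4}, {1,2,3,4,5}, {2,3,4,5}.

5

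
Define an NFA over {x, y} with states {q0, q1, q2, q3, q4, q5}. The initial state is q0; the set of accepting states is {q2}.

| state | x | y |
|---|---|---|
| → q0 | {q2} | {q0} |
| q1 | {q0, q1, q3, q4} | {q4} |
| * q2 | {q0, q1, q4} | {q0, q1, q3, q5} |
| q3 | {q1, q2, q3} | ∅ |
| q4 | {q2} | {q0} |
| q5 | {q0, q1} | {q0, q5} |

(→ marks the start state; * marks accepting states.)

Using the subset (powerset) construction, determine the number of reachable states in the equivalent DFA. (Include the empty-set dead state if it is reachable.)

Start state of the DFA: {q0}.
{q0} --x--> {q2}  [new]
{q0} --y--> {q0}  [seen]
{q2} --x--> {q0, q1, q4}  [new]
{q2} --y--> {q0, q1, q3, q5}  [new]
{q0, q1, q4} --x--> {q0, q1, q2, q3, q4}  [new]
{q0, q1, q4} --y--> {q0, q4}  [new]
{q0, q1, q3, q5} --x--> {q0, q1, q2, q3, q4}  [seen]
{q0, q1, q3, q5} --y--> {q0, q4, q5}  [new]
{q0, q1, q2, q3, q4} --x--> {q0, q1, q2, q3, q4}  [seen]
{q0, q1, q2, q3, q4} --y--> {q0, q1, q3, q4, q5}  [new]
{q0, q4} --x--> {q2}  [seen]
{q0, q4} --y--> {q0}  [seen]
{q0, q4, q5} --x--> {q0, q1, q2}  [new]
{q0, q4, q5} --y--> {q0, q5}  [new]
{q0, q1, q3, q4, q5} --x--> {q0, q1, q2, q3, q4}  [seen]
{q0, q1, q3, q4, q5} --y--> {q0, q4, q5}  [seen]
{q0, q1, q2} --x--> {q0, q1, q2, q3, q4}  [seen]
{q0, q1, q2} --y--> {q0, q1, q3, q4, q5}  [seen]
{q0, q5} --x--> {q0, q1, q2}  [seen]
{q0, q5} --y--> {q0, q5}  [seen]
Reachable DFA states: {q0}, {q2}, {q0, q1, q4}, {q0, q1, q3, q5}, {q0, q1, q2, q3, q4}, {q0, q4}, {q0, q4, q5}, {q0, q1, q3, q4, q5}, {q0, q1, q2}, {q0, q5}.

10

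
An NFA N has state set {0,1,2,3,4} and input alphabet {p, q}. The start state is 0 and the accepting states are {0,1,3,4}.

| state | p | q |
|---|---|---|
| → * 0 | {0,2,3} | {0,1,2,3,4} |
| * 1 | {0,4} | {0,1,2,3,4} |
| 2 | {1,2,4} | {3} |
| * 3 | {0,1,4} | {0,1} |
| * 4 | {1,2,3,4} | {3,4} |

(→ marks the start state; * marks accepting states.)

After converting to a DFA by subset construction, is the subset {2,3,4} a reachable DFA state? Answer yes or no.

Start state of the DFA: {0}.
{0} --p--> {0,2,3}  [new]
{0} --q--> {0,1,2,3,4}  [new]
{0,2,3} --p--> {0,1,2,3,4}  [seen]
{0,2,3} --q--> {0,1,2,3,4}  [seen]
{0,1,2,3,4} --p--> {0,1,2,3,4}  [seen]
{0,1,2,3,4} --q--> {0,1,2,3,4}  [seen]
Reachable DFA states: {0}, {0,2,3}, {0,1,2,3,4}.
{2,3,4} is not among them.

no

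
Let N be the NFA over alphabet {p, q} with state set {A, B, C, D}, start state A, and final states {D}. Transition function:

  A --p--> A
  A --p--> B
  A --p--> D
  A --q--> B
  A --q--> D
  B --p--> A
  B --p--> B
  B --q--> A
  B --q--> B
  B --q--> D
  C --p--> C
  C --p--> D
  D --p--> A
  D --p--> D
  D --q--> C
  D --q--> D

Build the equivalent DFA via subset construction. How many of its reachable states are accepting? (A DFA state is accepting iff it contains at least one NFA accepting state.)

Start state of the DFA: {A}.
{A} --p--> {A, B, D}  [new]
{A} --q--> {B, D}  [new]
{A, B, D} --p--> {A, B, D}  [seen]
{A, B, D} --q--> {A, B, C, D}  [new]
{B, D} --p--> {A, B, D}  [seen]
{B, D} --q--> {A, B, C, D}  [seen]
{A, B, C, D} --p--> {A, B, C, D}  [seen]
{A, B, C, D} --q--> {A, B, C, D}  [seen]
Reachable DFA states: {A}, {A, B, D}, {B, D}, {A, B, C, D}.
Accepting DFA states (contain an NFA accepting state): {A, B, D}, {B, D}, {A, B, C, D}.

3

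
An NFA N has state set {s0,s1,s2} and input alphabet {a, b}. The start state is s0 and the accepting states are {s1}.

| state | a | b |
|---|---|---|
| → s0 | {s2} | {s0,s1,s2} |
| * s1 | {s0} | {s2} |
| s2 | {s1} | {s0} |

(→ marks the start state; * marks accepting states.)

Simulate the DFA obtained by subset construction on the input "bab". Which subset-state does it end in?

{s0,s1,s2}

Start: {s0}.
δ(s0,b) = {s0,s1,s2}.
Union: {s0,s1,s2}.
After b: {s0,s1,s2}.
δ(s0,a) = {s2}; δ(s1,a) = {s0}; δ(s2,a) = {s1}.
Union: {s0,s1,s2}.
After a: {s0,s1,s2}.
δ(s0,b) = {s0,s1,s2}; δ(s1,b) = {s2}; δ(s2,b) = {s0}.
Union: {s0,s1,s2}.
After b: {s0,s1,s2}.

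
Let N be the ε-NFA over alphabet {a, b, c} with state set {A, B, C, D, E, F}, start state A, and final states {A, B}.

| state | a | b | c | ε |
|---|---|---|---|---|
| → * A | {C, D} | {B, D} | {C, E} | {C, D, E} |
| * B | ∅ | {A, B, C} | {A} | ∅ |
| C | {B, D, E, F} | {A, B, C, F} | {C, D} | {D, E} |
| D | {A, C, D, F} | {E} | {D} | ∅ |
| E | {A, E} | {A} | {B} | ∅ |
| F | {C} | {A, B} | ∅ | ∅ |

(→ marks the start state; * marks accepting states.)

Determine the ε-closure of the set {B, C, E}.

Begin with {B, C, E}.
C →ε {D, E}; add D.
ε-closure = {B, C, D, E}.

{B, C, D, E}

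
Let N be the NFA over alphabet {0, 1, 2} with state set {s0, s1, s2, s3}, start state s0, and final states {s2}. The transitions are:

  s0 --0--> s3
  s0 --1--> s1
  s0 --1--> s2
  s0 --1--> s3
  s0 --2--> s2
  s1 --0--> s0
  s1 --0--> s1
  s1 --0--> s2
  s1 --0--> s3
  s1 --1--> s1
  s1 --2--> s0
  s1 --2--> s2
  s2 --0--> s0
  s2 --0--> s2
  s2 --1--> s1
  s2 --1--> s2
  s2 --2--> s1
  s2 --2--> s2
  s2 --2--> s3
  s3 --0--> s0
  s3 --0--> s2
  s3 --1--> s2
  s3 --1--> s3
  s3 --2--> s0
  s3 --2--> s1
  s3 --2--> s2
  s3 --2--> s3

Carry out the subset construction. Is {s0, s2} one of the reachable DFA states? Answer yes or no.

yes

Start state of the DFA: {s0}.
{s0} --0--> {s3}  [new]
{s0} --1--> {s1, s2, s3}  [new]
{s0} --2--> {s2}  [new]
{s3} --0--> {s0, s2}  [new]
{s3} --1--> {s2, s3}  [new]
{s3} --2--> {s0, s1, s2, s3}  [new]
{s1, s2, s3} --0--> {s0, s1, s2, s3}  [seen]
{s1, s2, s3} --1--> {s1, s2, s3}  [seen]
{s1, s2, s3} --2--> {s0, s1, s2, s3}  [seen]
{s2} --0--> {s0, s2}  [seen]
{s2} --1--> {s1, s2}  [new]
{s2} --2--> {s1, s2, s3}  [seen]
{s0, s2} --0--> {s0, s2, s3}  [new]
{s0, s2} --1--> {s1, s2, s3}  [seen]
{s0, s2} --2--> {s1, s2, s3}  [seen]
{s2, s3} --0--> {s0, s2}  [seen]
{s2, s3} --1--> {s1, s2, s3}  [seen]
{s2, s3} --2--> {s0, s1, s2, s3}  [seen]
{s0, s1, s2, s3} --0--> {s0, s1, s2, s3}  [seen]
{s0, s1, s2, s3} --1--> {s1, s2, s3}  [seen]
{s0, s1, s2, s3} --2--> {s0, s1, s2, s3}  [seen]
{s1, s2} --0--> {s0, s1, s2, s3}  [seen]
{s1, s2} --1--> {s1, s2}  [seen]
{s1, s2} --2--> {s0, s1, s2, s3}  [seen]
{s0, s2, s3} --0--> {s0, s2, s3}  [seen]
{s0, s2, s3} --1--> {s1, s2, s3}  [seen]
{s0, s2, s3} --2--> {s0, s1, s2, s3}  [seen]
Reachable DFA states: {s0}, {s3}, {s1, s2, s3}, {s2}, {s0, s2}, {s2, s3}, {s0, s1, s2, s3}, {s1, s2}, {s0, s2, s3}.
{s0, s2} is among them.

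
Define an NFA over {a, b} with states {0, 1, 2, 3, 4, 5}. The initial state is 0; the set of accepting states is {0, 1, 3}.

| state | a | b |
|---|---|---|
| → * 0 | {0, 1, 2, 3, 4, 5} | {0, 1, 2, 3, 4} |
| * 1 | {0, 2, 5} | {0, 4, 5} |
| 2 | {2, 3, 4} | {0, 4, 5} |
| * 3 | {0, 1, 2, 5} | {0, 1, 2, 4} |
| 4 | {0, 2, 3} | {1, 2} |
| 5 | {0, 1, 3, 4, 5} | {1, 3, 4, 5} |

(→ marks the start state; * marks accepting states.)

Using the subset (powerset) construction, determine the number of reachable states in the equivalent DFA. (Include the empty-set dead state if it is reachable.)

3

Start state of the DFA: {0}.
{0} --a--> {0, 1, 2, 3, 4, 5}  [new]
{0} --b--> {0, 1, 2, 3, 4}  [new]
{0, 1, 2, 3, 4, 5} --a--> {0, 1, 2, 3, 4, 5}  [seen]
{0, 1, 2, 3, 4, 5} --b--> {0, 1, 2, 3, 4, 5}  [seen]
{0, 1, 2, 3, 4} --a--> {0, 1, 2, 3, 4, 5}  [seen]
{0, 1, 2, 3, 4} --b--> {0, 1, 2, 3, 4, 5}  [seen]
Reachable DFA states: {0}, {0, 1, 2, 3, 4, 5}, {0, 1, 2, 3, 4}.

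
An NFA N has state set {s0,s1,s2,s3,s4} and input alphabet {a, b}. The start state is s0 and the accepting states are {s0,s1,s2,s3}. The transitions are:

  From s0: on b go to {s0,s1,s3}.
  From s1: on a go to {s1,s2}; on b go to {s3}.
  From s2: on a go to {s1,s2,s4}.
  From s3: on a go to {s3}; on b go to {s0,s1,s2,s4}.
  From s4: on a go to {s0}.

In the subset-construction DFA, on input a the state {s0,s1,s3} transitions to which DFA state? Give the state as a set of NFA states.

δ(s0,a) = ∅; δ(s1,a) = {s1,s2}; δ(s3,a) = {s3}.
Union: {s1,s2,s3}.

{s1,s2,s3}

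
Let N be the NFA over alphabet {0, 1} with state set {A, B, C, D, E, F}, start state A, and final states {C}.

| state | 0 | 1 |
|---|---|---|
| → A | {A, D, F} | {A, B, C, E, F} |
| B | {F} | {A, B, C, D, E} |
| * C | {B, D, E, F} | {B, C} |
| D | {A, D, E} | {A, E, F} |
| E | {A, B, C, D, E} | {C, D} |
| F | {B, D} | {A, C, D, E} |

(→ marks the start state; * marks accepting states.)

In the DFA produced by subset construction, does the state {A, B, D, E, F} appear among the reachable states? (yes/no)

yes

Start state of the DFA: {A}.
{A} --0--> {A, D, F}  [new]
{A} --1--> {A, B, C, E, F}  [new]
{A, D, F} --0--> {A, B, D, E, F}  [new]
{A, D, F} --1--> {A, B, C, D, E, F}  [new]
{A, B, C, E, F} --0--> {A, B, C, D, E, F}  [seen]
{A, B, C, E, F} --1--> {A, B, C, D, E, F}  [seen]
{A, B, D, E, F} --0--> {A, B, C, D, E, F}  [seen]
{A, B, D, E, F} --1--> {A, B, C, D, E, F}  [seen]
{A, B, C, D, E, F} --0--> {A, B, C, D, E, F}  [seen]
{A, B, C, D, E, F} --1--> {A, B, C, D, E, F}  [seen]
Reachable DFA states: {A}, {A, D, F}, {A, B, C, E, F}, {A, B, D, E, F}, {A, B, C, D, E, F}.
{A, B, D, E, F} is among them.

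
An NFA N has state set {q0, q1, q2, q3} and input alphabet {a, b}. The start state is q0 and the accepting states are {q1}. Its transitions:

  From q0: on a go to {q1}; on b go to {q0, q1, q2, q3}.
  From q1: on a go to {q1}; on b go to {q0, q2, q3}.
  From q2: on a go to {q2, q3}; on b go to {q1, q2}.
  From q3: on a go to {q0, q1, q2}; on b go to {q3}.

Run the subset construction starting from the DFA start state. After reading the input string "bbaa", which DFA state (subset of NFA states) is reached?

Start: {q0}.
δ(q0,b) = {q0, q1, q2, q3}.
Union: {q0, q1, q2, q3}.
After b: {q0, q1, q2, q3}.
δ(q0,b) = {q0, q1, q2, q3}; δ(q1,b) = {q0, q2, q3}; δ(q2,b) = {q1, q2}; δ(q3,b) = {q3}.
Union: {q0, q1, q2, q3}.
After b: {q0, q1, q2, q3}.
δ(q0,a) = {q1}; δ(q1,a) = {q1}; δ(q2,a) = {q2, q3}; δ(q3,a) = {q0, q1, q2}.
Union: {q0, q1, q2, q3}.
After a: {q0, q1, q2, q3}.
δ(q0,a) = {q1}; δ(q1,a) = {q1}; δ(q2,a) = {q2, q3}; δ(q3,a) = {q0, q1, q2}.
Union: {q0, q1, q2, q3}.
After a: {q0, q1, q2, q3}.

{q0, q1, q2, q3}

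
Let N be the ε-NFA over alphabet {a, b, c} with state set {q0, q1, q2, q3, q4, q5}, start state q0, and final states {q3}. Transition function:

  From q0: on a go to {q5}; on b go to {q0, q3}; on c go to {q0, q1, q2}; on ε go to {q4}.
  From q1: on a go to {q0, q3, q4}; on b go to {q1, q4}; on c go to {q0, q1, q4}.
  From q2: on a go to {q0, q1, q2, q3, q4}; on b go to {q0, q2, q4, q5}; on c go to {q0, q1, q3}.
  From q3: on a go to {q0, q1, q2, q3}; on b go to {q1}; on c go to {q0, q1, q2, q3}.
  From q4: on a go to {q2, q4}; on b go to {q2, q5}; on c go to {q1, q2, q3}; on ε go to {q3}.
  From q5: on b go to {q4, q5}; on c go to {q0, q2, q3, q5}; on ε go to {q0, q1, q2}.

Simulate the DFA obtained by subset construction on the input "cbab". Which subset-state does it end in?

Start: {q0, q3, q4}.
δ(q0,c) = {q0, q1, q2}; δ(q3,c) = {q0, q1, q2, q3}; δ(q4,c) = {q1, q2, q3}.
Union: {q0, q1, q2, q3}.
ε-closure gives {q0, q1, q2, q3, q4}.
After c: {q0, q1, q2, q3, q4}.
δ(q0,b) = {q0, q3}; δ(q1,b) = {q1, q4}; δ(q2,b) = {q0, q2, q4, q5}; δ(q3,b) = {q1}; δ(q4,b) = {q2, q5}.
Union: {q0, q1, q2, q3, q4, q5}.
After b: {q0, q1, q2, q3, q4, q5}.
δ(q0,a) = {q5}; δ(q1,a) = {q0, q3, q4}; δ(q2,a) = {q0, q1, q2, q3, q4}; δ(q3,a) = {q0, q1, q2, q3}; δ(q4,a) = {q2, q4}; δ(q5,a) = ∅.
Union: {q0, q1, q2, q3, q4, q5}.
After a: {q0, q1, q2, q3, q4, q5}.
δ(q0,b) = {q0, q3}; δ(q1,b) = {q1, q4}; δ(q2,b) = {q0, q2, q4, q5}; δ(q3,b) = {q1}; δ(q4,b) = {q2, q5}; δ(q5,b) = {q4, q5}.
Union: {q0, q1, q2, q3, q4, q5}.
After b: {q0, q1, q2, q3, q4, q5}.

{q0, q1, q2, q3, q4, q5}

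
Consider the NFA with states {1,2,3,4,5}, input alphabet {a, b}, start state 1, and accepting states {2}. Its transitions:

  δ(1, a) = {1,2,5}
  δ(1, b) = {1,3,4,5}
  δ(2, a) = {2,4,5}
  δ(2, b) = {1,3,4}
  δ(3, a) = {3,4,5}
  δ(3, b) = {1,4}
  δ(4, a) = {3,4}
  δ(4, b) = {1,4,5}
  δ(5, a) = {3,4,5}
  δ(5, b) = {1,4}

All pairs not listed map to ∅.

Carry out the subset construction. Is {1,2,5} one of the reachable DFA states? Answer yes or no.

yes

Start state of the DFA: {1}.
{1} --a--> {1,2,5}  [new]
{1} --b--> {1,3,4,5}  [new]
{1,2,5} --a--> {1,2,3,4,5}  [new]
{1,2,5} --b--> {1,3,4,5}  [seen]
{1,3,4,5} --a--> {1,2,3,4,5}  [seen]
{1,3,4,5} --b--> {1,3,4,5}  [seen]
{1,2,3,4,5} --a--> {1,2,3,4,5}  [seen]
{1,2,3,4,5} --b--> {1,3,4,5}  [seen]
Reachable DFA states: {1}, {1,2,5}, {1,3,4,5}, {1,2,3,4,5}.
{1,2,5} is among them.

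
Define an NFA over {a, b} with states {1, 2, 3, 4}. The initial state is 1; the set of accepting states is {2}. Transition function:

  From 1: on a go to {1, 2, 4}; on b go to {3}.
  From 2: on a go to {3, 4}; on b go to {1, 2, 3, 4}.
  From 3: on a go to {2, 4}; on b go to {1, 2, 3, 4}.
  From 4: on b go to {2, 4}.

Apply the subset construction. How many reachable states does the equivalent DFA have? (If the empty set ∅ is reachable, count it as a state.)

Start state of the DFA: {1}.
{1} --a--> {1, 2, 4}  [new]
{1} --b--> {3}  [new]
{1, 2, 4} --a--> {1, 2, 3, 4}  [new]
{1, 2, 4} --b--> {1, 2, 3, 4}  [seen]
{3} --a--> {2, 4}  [new]
{3} --b--> {1, 2, 3, 4}  [seen]
{1, 2, 3, 4} --a--> {1, 2, 3, 4}  [seen]
{1, 2, 3, 4} --b--> {1, 2, 3, 4}  [seen]
{2, 4} --a--> {3, 4}  [new]
{2, 4} --b--> {1, 2, 3, 4}  [seen]
{3, 4} --a--> {2, 4}  [seen]
{3, 4} --b--> {1, 2, 3, 4}  [seen]
Reachable DFA states: {1}, {1, 2, 4}, {3}, {1, 2, 3, 4}, {2, 4}, {3, 4}.

6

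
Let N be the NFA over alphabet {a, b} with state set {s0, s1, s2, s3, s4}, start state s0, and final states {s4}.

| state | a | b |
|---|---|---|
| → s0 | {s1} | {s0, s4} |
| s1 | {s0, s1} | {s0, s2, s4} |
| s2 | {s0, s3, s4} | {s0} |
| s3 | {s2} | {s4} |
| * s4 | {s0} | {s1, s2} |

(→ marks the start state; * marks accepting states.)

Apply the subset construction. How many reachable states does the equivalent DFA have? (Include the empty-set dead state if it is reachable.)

8

Start state of the DFA: {s0}.
{s0} --a--> {s1}  [new]
{s0} --b--> {s0, s4}  [new]
{s1} --a--> {s0, s1}  [new]
{s1} --b--> {s0, s2, s4}  [new]
{s0, s4} --a--> {s0, s1}  [seen]
{s0, s4} --b--> {s0, s1, s2, s4}  [new]
{s0, s1} --a--> {s0, s1}  [seen]
{s0, s1} --b--> {s0, s2, s4}  [seen]
{s0, s2, s4} --a--> {s0, s1, s3, s4}  [new]
{s0, s2, s4} --b--> {s0, s1, s2, s4}  [seen]
{s0, s1, s2, s4} --a--> {s0, s1, s3, s4}  [seen]
{s0, s1, s2, s4} --b--> {s0, s1, s2, s4}  [seen]
{s0, s1, s3, s4} --a--> {s0, s1, s2}  [new]
{s0, s1, s3, s4} --b--> {s0, s1, s2, s4}  [seen]
{s0, s1, s2} --a--> {s0, s1, s3, s4}  [seen]
{s0, s1, s2} --b--> {s0, s2, s4}  [seen]
Reachable DFA states: {s0}, {s1}, {s0, s4}, {s0, s1}, {s0, s2, s4}, {s0, s1, s2, s4}, {s0, s1, s3, s4}, {s0, s1, s2}.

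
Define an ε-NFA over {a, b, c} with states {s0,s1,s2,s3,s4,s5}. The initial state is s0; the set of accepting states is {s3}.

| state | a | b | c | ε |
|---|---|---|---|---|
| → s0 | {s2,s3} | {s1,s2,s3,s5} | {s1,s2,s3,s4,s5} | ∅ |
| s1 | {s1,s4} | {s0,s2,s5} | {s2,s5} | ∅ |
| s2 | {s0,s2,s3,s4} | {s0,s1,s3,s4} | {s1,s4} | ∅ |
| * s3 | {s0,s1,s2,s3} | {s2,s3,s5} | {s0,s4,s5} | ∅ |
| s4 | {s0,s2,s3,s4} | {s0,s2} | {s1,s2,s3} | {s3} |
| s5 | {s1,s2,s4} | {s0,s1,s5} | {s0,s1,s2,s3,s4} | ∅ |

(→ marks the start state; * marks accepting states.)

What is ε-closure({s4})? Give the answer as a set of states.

Begin with {s4}.
s4 →ε {s3}; add s3.
ε-closure = {s3,s4}.

{s3,s4}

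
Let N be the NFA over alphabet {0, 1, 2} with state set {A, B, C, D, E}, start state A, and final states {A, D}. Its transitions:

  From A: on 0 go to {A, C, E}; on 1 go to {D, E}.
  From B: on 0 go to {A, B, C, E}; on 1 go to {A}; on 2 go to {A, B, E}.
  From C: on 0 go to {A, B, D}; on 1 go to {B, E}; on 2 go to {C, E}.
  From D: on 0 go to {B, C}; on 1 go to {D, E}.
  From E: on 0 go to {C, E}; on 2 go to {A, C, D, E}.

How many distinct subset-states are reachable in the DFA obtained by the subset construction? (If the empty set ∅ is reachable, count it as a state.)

12

Start state of the DFA: {A}.
{A} --0--> {A, C, E}  [new]
{A} --1--> {D, E}  [new]
{A} --2--> ∅  [new]
{A, C, E} --0--> {A, B, C, D, E}  [new]
{A, C, E} --1--> {B, D, E}  [new]
{A, C, E} --2--> {A, C, D, E}  [new]
{D, E} --0--> {B, C, E}  [new]
{D, E} --1--> {D, E}  [seen]
{D, E} --2--> {A, C, D, E}  [seen]
∅ --0--> ∅  [seen]
∅ --1--> ∅  [seen]
∅ --2--> ∅  [seen]
{A, B, C, D, E} --0--> {A, B, C, D, E}  [seen]
{A, B, C, D, E} --1--> {A, B, D, E}  [new]
{A, B, C, D, E} --2--> {A, B, C, D, E}  [seen]
{B, D, E} --0--> {A, B, C, E}  [new]
{B, D, E} --1--> {A, D, E}  [new]
{B, D, E} --2--> {A, B, C, D, E}  [seen]
{A, C, D, E} --0--> {A, B, C, D, E}  [seen]
{A, C, D, E} --1--> {B, D, E}  [seen]
{A, C, D, E} --2--> {A, C, D, E}  [seen]
{B, C, E} --0--> {A, B, C, D, E}  [seen]
{B, C, E} --1--> {A, B, E}  [new]
{B, C, E} --2--> {A, B, C, D, E}  [seen]
{A, B, D, E} --0--> {A, B, C, E}  [seen]
{A, B, D, E} --1--> {A, D, E}  [seen]
{A, B, D, E} --2--> {A, B, C, D, E}  [seen]
{A, B, C, E} --0--> {A, B, C, D, E}  [seen]
{A, B, C, E} --1--> {A, B, D, E}  [seen]
{A, B, C, E} --2--> {A, B, C, D, E}  [seen]
{A, D, E} --0--> {A, B, C, E}  [seen]
{A, D, E} --1--> {D, E}  [seen]
{A, D, E} --2--> {A, C, D, E}  [seen]
{A, B, E} --0--> {A, B, C, E}  [seen]
{A, B, E} --1--> {A, D, E}  [seen]
{A, B, E} --2--> {A, B, C, D, E}  [seen]
Reachable DFA states: {A}, {A, C, E}, {D, E}, ∅, {A, B, C, D, E}, {B, D, E}, {A, C, D, E}, {B, C, E}, {A, B, D, E}, {A, B, C, E}, {A, D, E}, {A, B, E}.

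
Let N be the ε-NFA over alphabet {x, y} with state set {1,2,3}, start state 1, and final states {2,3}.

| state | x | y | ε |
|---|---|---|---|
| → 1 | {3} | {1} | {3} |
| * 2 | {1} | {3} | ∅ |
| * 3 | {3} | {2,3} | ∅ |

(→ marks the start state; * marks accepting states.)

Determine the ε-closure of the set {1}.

Begin with {1}.
1 →ε {3}; add 3.
ε-closure = {1,3}.

{1,3}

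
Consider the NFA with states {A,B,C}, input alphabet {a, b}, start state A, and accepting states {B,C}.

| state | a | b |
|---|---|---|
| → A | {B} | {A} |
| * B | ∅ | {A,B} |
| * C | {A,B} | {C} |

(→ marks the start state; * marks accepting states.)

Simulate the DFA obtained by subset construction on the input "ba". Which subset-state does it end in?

Start: {A}.
δ(A,b) = {A}.
Union: {A}.
After b: {A}.
δ(A,a) = {B}.
Union: {B}.
After a: {B}.

{B}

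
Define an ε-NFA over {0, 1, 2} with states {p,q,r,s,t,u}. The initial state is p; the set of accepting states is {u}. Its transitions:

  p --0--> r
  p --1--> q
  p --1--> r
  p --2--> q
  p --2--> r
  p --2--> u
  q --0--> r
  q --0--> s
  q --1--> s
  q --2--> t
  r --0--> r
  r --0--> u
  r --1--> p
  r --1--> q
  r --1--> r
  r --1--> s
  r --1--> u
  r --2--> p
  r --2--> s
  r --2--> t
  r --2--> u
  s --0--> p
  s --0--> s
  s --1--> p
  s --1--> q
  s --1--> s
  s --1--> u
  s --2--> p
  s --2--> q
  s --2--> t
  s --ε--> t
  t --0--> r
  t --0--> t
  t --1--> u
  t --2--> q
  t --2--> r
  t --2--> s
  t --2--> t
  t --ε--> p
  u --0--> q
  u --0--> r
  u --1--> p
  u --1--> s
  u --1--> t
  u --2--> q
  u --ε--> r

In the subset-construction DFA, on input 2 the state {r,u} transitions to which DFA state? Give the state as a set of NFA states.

{p,q,r,s,t,u}

δ(r,2) = {p,s,t,u}; δ(u,2) = {q}.
Union: {p,q,s,t,u}.
ε-closure gives {p,q,r,s,t,u}.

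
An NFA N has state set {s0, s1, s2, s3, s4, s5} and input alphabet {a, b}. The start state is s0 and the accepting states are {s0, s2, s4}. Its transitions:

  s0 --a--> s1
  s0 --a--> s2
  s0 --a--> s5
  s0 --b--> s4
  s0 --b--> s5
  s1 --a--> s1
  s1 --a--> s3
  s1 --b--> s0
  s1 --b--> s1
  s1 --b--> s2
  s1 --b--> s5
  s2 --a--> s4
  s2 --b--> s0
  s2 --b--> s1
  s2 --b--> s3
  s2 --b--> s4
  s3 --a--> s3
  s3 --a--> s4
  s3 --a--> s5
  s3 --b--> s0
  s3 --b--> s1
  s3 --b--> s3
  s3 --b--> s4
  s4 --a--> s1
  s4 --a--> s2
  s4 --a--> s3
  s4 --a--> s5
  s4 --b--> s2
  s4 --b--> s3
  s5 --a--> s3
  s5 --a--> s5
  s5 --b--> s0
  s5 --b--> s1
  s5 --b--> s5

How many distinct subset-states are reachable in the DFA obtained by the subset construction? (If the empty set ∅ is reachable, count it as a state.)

8

Start state of the DFA: {s0}.
{s0} --a--> {s1, s2, s5}  [new]
{s0} --b--> {s4, s5}  [new]
{s1, s2, s5} --a--> {s1, s3, s4, s5}  [new]
{s1, s2, s5} --b--> {s0, s1, s2, s3, s4, s5}  [new]
{s4, s5} --a--> {s1, s2, s3, s5}  [new]
{s4, s5} --b--> {s0, s1, s2, s3, s5}  [new]
{s1, s3, s4, s5} --a--> {s1, s2, s3, s4, s5}  [new]
{s1, s3, s4, s5} --b--> {s0, s1, s2, s3, s4, s5}  [seen]
{s0, s1, s2, s3, s4, s5} --a--> {s1, s2, s3, s4, s5}  [seen]
{s0, s1, s2, s3, s4, s5} --b--> {s0, s1, s2, s3, s4, s5}  [seen]
{s1, s2, s3, s5} --a--> {s1, s3, s4, s5}  [seen]
{s1, s2, s3, s5} --b--> {s0, s1, s2, s3, s4, s5}  [seen]
{s0, s1, s2, s3, s5} --a--> {s1, s2, s3, s4, s5}  [seen]
{s0, s1, s2, s3, s5} --b--> {s0, s1, s2, s3, s4, s5}  [seen]
{s1, s2, s3, s4, s5} --a--> {s1, s2, s3, s4, s5}  [seen]
{s1, s2, s3, s4, s5} --b--> {s0, s1, s2, s3, s4, s5}  [seen]
Reachable DFA states: {s0}, {s1, s2, s5}, {s4, s5}, {s1, s3, s4, s5}, {s0, s1, s2, s3, s4, s5}, {s1, s2, s3, s5}, {s0, s1, s2, s3, s5}, {s1, s2, s3, s4, s5}.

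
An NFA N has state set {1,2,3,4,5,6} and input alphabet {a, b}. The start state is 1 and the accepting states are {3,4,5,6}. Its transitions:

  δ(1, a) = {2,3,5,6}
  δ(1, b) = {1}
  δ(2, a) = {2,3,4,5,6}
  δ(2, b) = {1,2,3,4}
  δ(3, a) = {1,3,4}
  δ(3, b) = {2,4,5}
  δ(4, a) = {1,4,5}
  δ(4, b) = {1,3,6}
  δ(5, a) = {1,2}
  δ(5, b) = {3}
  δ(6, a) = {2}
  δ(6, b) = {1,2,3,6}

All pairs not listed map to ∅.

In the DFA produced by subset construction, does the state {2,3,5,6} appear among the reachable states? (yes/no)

Start state of the DFA: {1}.
{1} --a--> {2,3,5,6}  [new]
{1} --b--> {1}  [seen]
{2,3,5,6} --a--> {1,2,3,4,5,6}  [new]
{2,3,5,6} --b--> {1,2,3,4,5,6}  [seen]
{1,2,3,4,5,6} --a--> {1,2,3,4,5,6}  [seen]
{1,2,3,4,5,6} --b--> {1,2,3,4,5,6}  [seen]
Reachable DFA states: {1}, {2,3,5,6}, {1,2,3,4,5,6}.
{2,3,5,6} is among them.

yes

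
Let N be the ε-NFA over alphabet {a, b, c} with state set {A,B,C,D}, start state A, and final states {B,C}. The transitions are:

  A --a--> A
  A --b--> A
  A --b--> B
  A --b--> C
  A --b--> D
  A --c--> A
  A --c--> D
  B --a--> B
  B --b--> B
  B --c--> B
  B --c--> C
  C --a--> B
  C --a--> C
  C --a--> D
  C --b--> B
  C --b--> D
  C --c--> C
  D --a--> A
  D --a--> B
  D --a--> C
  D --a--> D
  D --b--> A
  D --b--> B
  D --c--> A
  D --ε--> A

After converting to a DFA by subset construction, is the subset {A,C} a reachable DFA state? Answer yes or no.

no

Start state of the DFA: {A} (ε-closure of the NFA start).
{A} --a--> {A}  [seen]
{A} --b--> {A,B,C,D}  [new]
{A} --c--> {A,D}  [new]
{A,B,C,D} --a--> {A,B,C,D}  [seen]
{A,B,C,D} --b--> {A,B,C,D}  [seen]
{A,B,C,D} --c--> {A,B,C,D}  [seen]
{A,D} --a--> {A,B,C,D}  [seen]
{A,D} --b--> {A,B,C,D}  [seen]
{A,D} --c--> {A,D}  [seen]
Reachable DFA states: {A}, {A,B,C,D}, {A,D}.
{A,C} is not among them.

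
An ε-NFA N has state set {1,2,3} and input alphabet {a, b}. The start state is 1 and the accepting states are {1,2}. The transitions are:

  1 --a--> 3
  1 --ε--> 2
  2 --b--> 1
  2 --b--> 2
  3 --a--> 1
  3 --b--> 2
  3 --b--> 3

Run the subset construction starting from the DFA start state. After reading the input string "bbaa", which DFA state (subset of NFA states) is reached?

Start: {1,2}.
δ(1,b) = ∅; δ(2,b) = {1,2}.
Union: {1,2}.
After b: {1,2}.
δ(1,b) = ∅; δ(2,b) = {1,2}.
Union: {1,2}.
After b: {1,2}.
δ(1,a) = {3}; δ(2,a) = ∅.
Union: {3}.
After a: {3}.
δ(3,a) = {1}.
Union: {1}.
ε-closure gives {1,2}.
After a: {1,2}.

{1,2}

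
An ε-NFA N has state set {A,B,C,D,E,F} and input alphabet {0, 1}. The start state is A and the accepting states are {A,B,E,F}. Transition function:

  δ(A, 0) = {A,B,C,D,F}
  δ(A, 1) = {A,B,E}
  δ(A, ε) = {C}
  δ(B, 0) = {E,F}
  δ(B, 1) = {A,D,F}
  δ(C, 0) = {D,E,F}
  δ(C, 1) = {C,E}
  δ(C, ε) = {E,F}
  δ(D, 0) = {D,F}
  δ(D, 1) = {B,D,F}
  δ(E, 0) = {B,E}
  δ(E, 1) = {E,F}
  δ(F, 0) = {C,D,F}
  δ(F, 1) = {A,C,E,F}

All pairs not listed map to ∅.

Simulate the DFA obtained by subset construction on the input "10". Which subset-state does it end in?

Start: {A,C,E,F}.
δ(A,1) = {A,B,E}; δ(C,1) = {C,E}; δ(E,1) = {E,F}; δ(F,1) = {A,C,E,F}.
Union: {A,B,C,E,F}.
After 1: {A,B,C,E,F}.
δ(A,0) = {A,B,C,D,F}; δ(B,0) = {E,F}; δ(C,0) = {D,E,F}; δ(E,0) = {B,E}; δ(F,0) = {C,D,F}.
Union: {A,B,C,D,E,F}.
After 0: {A,B,C,D,E,F}.

{A,B,C,D,E,F}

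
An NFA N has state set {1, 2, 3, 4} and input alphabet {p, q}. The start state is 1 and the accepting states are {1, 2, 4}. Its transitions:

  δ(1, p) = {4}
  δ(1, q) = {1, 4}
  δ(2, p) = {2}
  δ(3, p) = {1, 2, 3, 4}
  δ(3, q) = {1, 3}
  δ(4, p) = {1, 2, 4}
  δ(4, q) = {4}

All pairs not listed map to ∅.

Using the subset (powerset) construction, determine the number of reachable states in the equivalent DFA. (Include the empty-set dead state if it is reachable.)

Start state of the DFA: {1}.
{1} --p--> {4}  [new]
{1} --q--> {1, 4}  [new]
{4} --p--> {1, 2, 4}  [new]
{4} --q--> {4}  [seen]
{1, 4} --p--> {1, 2, 4}  [seen]
{1, 4} --q--> {1, 4}  [seen]
{1, 2, 4} --p--> {1, 2, 4}  [seen]
{1, 2, 4} --q--> {1, 4}  [seen]
Reachable DFA states: {1}, {4}, {1, 4}, {1, 2, 4}.

4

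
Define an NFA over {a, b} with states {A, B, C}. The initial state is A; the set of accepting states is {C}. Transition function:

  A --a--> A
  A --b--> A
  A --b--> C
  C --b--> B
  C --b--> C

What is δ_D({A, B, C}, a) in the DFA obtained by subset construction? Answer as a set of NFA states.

{A}

δ(A,a) = {A}; δ(B,a) = ∅; δ(C,a) = ∅.
Union: {A}.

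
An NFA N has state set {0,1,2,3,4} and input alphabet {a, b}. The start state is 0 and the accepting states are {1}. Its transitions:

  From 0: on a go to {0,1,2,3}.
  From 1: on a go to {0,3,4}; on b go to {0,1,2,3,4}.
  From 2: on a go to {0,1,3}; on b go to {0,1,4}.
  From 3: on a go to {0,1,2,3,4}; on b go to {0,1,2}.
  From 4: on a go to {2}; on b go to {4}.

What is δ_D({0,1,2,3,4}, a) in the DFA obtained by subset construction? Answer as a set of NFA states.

{0,1,2,3,4}

δ(0,a) = {0,1,2,3}; δ(1,a) = {0,3,4}; δ(2,a) = {0,1,3}; δ(3,a) = {0,1,2,3,4}; δ(4,a) = {2}.
Union: {0,1,2,3,4}.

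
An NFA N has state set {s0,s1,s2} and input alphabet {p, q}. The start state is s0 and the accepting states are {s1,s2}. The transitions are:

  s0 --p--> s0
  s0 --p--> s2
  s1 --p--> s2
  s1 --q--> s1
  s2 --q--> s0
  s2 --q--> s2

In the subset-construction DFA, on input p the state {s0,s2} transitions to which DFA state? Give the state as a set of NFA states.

δ(s0,p) = {s0,s2}; δ(s2,p) = ∅.
Union: {s0,s2}.

{s0,s2}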